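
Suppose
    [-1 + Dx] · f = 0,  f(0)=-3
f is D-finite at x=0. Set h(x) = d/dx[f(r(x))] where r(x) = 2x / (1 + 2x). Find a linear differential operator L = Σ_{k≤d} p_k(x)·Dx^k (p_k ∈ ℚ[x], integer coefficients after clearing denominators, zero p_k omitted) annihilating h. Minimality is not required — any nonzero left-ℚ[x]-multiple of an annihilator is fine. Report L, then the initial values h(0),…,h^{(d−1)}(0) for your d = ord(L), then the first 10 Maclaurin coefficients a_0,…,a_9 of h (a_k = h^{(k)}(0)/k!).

f: a_k = -3, -3, -3/2, -1/2, -1/8, -1/40, -1/240, -1/1680, -1/13440, -1/120960, …
Change of var in L_f (x↦r) gives L₀.
Derive L from L₀ (diff closure).
L = (-2 - 8·x) + (-1 - 4·x - 4·x^2)·Dx  (order 1).
h: a_k = -6, 12, -12, -8, 76, -1208/5, 8728/15, -125456/105, 226076/105, -3170168/945, …
ICs: h(0) = -6.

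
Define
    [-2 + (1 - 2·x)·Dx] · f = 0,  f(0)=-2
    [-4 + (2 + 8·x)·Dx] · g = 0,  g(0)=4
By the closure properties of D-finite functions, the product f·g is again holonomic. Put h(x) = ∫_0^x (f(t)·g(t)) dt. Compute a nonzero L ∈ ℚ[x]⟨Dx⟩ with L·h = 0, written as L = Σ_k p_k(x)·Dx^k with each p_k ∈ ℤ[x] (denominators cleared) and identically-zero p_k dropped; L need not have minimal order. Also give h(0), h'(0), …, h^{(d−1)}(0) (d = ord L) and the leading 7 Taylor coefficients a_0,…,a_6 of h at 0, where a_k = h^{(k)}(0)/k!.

L = (4 + 4·x)·Dx + (-1 - 2·x + 8·x^2)·Dx^2  (order 2).
h: a_k = 0, -8, -16, -16, -32, -176/5, -96, …
ICs: h(0) = 0, h′(0) = -8.

f: a_k = -2, -4, -8, -16, -32, -64, -128, …
g: a_k = 4, 8, -8, 16, -40, 112, -336, …
Product ⇒ symmetric product L₀, ord ≤ 1.
h=∫h₀ ⇒ L = L₀·Dx.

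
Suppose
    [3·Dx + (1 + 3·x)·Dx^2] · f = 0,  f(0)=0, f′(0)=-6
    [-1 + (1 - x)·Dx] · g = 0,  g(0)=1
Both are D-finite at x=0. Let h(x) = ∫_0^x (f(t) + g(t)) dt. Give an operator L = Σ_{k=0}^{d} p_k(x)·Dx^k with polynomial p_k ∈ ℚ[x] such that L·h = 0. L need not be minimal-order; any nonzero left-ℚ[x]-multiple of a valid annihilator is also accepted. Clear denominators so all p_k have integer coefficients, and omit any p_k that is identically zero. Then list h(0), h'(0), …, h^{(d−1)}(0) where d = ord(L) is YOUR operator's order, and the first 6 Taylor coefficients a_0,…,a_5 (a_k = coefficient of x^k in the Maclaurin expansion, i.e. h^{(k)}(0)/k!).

f: a_k = 0, -6, 9, -18, 81/2, -486/5, …
g: a_k = 1, 1, 1, 1, 1, 1, …
L₀ := lclm(L_f,L_g); ord L₀ ≤ 2+1.
h=∫h₀ ⇒ L = L₀·Dx.
L = (-54 - 18·x)·Dx^2 + (12 - 72·x - 36·x^2)·Dx^3 + (5 + 13·x - 9·x^2 - 9·x^3)·Dx^4  (order 4).
h: a_k = 0, 1, -5/2, 10/3, -17/4, 83/10, …
ICs: h(0) = 0, h′(0) = 1, h′′(0) = -5, h′′′(0) = 20.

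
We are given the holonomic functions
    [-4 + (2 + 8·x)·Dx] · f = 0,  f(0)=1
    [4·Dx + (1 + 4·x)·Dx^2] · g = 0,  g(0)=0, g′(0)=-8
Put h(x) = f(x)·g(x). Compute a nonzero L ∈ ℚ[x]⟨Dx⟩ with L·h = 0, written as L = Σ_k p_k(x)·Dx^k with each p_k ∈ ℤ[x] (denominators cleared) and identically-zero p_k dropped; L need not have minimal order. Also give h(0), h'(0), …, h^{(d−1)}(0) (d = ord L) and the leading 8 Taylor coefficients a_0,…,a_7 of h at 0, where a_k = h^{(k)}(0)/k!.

L = 4 + (1 + 8·x + 16·x^2)·Dx^2  (order 2).
h: a_k = 0, -8, 0, 16/3, -64/3, 1136/15, -3968/15, 97376/105, …
ICs: h(0) = 0, h′(0) = -8.

f: a_k = 1, 2, -2, 4, -10, 28, -84, 264, …
g: a_k = 0, -8, 16, -128/3, 128, -2048/5, 4096/3, -32768/7, …
f·g: L₀ = L_f ⊗_s L_g, ord ≤ 1·2.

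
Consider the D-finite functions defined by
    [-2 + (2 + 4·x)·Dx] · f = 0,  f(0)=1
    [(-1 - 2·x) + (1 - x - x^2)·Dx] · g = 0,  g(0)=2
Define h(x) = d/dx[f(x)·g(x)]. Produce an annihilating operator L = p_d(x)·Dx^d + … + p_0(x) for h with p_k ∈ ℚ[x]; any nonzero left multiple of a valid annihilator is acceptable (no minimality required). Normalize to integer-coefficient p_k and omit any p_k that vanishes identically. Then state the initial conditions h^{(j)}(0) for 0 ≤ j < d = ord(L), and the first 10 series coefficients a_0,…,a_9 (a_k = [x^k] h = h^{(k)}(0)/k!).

f: a_k = 1, 1, -1/2, 1/2, -5/8, 7/8, -21/16, 33/16, -429/128, 715/128, …
g: a_k = 2, 2, 4, 6, 10, 16, 26, 42, 68, 110, …
f·g: L₀ = L_f ⊗_s L_g, ord ≤ 1·1.
Derive L from L₀ (diff closure).
L = (5 + 30·x + 45·x^2 + 30·x^3 + 15·x^4) + (-2 - 5·x + 10·x^3 + 15·x^4 + 6·x^5)·Dx  (order 1).
h: a_k = 4, 10, 30, 55, 255/2, 879/4, 1855/4, 6155/8, 49995/32, 160495/64, …
ICs: h(0) = 4.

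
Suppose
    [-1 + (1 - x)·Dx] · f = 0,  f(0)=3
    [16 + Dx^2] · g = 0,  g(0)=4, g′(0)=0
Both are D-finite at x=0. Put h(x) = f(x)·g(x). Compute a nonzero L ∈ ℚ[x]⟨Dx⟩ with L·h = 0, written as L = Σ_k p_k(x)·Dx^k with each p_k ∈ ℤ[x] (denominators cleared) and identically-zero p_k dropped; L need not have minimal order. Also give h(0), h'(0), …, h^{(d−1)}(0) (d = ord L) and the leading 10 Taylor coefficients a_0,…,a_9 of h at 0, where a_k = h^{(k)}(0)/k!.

L = (-16 + 16·x) + 2·Dx + (-1 + x)·Dx^2  (order 2).
h: a_k = 12, 12, -84, -84, 44, 44, -364/15, -364/15, -100/21, -100/21, …
ICs: h(0) = 12, h′(0) = 12.

f: a_k = 3, 3, 3, 3, 3, 3, 3, 3, 3, 3, …
g: a_k = 4, 0, -32, 0, 128/3, 0, -1024/45, 0, 2048/315, 0, …
Product ⇒ symmetric product L₀, ord ≤ 2.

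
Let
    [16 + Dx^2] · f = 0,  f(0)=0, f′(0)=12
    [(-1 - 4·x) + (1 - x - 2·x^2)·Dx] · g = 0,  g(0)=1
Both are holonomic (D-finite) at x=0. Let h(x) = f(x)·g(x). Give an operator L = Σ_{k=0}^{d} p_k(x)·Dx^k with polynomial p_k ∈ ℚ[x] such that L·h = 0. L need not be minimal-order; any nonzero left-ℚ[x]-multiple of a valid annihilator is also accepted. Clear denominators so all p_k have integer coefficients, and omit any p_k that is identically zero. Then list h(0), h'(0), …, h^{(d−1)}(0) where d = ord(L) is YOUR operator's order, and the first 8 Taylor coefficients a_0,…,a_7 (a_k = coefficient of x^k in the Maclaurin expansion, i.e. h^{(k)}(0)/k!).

f: a_k = 0, 12, 0, -32, 0, 128/5, 0, -1024/105, …
g: a_k = 1, 1, 3, 5, 11, 21, 43, 85, …
L₀ := L_f ⊗_s L_g (sym. prod.), ord ≤ 2.
L = (-12 + 16·x + 32·x^2) + (2 + 8·x)·Dx + (-1 + x + 2·x^2)·Dx^2  (order 2).
h: a_k = 0, 12, 12, 4, 28, 308/5, 588/5, 4852/21, …
ICs: h(0) = 0, h′(0) = 12.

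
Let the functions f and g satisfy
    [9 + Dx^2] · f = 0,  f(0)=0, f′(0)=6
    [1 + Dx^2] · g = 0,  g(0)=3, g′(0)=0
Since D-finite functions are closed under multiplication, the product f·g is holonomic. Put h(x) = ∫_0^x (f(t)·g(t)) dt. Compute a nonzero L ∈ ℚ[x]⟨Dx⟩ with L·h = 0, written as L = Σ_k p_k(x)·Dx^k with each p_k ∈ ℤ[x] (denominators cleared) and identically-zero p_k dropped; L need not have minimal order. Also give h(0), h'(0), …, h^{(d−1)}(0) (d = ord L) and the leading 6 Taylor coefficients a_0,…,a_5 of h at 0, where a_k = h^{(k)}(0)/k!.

f: a_k = 0, 6, 0, -9, 0, 81/20, …
g: a_k = 3, 0, -3/2, 0, 1/8, 0, …
L₀ := L_f ⊗_s L_g (sym. prod.), ord ≤ 4.
h=∫h₀ ⇒ L = L₀·Dx.
L = 64·Dx + 20·Dx^3 + Dx^5  (order 5).
h: a_k = 0, 0, 9, 0, -9, 0, …
ICs: h(0) = 0, h′(0) = 0, h′′(0) = 18, h′′′(0) = 0, h′′′′(0) = -216.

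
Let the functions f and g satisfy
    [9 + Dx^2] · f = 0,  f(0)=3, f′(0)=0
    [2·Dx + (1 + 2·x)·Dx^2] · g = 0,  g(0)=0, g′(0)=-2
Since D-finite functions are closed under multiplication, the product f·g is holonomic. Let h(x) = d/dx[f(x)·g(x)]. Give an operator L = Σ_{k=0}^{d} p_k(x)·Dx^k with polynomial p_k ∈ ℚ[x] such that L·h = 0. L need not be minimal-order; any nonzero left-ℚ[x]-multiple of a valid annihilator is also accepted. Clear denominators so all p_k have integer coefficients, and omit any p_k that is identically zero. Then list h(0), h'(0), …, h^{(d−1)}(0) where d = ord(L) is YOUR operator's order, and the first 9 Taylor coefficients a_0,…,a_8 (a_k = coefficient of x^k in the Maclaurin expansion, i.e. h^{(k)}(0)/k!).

f: a_k = 3, 0, -27/2, 0, 81/8, 0, -243/80, 0, 2187/4480, …
g: a_k = 0, -2, 2, -8/3, 4, -32/5, 32/3, -128/7, 32, …
f·g: L₀ = L_f ⊗_s L_g, ord ≤ 2·2.
Derive L from L₀ (diff closure).
L = (-1890 - 5103·x + 24057·x^2 + 163296·x^3 + 344088·x^4 + 314928·x^5 + 104976·x^6) + (-297 + 1998·x + 19440·x^2 + 51840·x^3 + 58320·x^4 + 23328·x^5)·Dx + (-147 + 738·x + 11106·x^2 + 44064·x^3 + 80352·x^4 + 69984·x^5 + 23328·x^6)·Dx^2 + (-33 + 222·x + 2160·x^2 + 5760·x^3 + 6480·x^4 + 2592·x^5)·Dx^3 + (7 + 145·x + 937·x^2 + 2880·x^3 + 4680·x^4 + 3888·x^5 + 1296·x^6)·Dx^4  (order 4).
h: a_k = -6, 12, 57, -60, -69/4, -21/2, 2973/40, -543/5, 74649/448, …
ICs: h(0) = -6, h′(0) = 12, h′′(0) = 114, h′′′(0) = -360.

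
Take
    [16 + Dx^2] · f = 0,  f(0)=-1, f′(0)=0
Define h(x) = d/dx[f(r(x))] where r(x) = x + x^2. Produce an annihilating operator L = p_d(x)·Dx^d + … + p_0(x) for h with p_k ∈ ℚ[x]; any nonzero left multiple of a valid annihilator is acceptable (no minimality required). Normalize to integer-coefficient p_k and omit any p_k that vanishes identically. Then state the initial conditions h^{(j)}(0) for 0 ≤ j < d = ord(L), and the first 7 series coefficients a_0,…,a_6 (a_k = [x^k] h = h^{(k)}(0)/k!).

f: a_k = -1, 0, 8, 0, -32/3, 0, 256/45, …
Change of var in L_f (x↦r) gives L₀.
h=h₀': d/dx-closure on L₀ ⇒ L.
L = (28 + 128·x + 384·x^2 + 512·x^3 + 256·x^4) + (-6 - 12·x)·Dx + (1 + 4·x + 4·x^2)·Dx^2  (order 2).
h: a_k = 0, 16, 48, -32/3, -640/3, -5248/15, -896/15, …
ICs: h(0) = 0, h′(0) = 16.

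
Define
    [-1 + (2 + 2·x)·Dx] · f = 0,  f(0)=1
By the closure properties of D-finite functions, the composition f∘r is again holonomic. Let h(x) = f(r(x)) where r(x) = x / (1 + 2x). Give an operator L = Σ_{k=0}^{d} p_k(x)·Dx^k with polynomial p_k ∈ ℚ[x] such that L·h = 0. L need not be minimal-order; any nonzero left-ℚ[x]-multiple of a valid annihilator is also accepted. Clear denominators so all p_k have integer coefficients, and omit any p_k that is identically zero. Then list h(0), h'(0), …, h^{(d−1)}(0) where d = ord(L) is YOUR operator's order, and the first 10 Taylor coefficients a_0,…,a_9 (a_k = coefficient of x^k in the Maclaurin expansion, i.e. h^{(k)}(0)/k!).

f: a_k = 1, 1/2, -1/8, 1/16, -5/128, 7/256, -21/1024, 33/2048, -429/32768, 715/65536, …
L₀ from L_f via x↦r, Dx↦r'^{-1}Dx.
L = -1 + (2 + 10·x + 12·x^2)·Dx  (order 1).
h: a_k = 1, 1/2, -9/8, 41/16, -757/128, 3543/256, -33645/1024, 162105/2048, -6340365/32768, 31446635/65536, …
ICs: h(0) = 1.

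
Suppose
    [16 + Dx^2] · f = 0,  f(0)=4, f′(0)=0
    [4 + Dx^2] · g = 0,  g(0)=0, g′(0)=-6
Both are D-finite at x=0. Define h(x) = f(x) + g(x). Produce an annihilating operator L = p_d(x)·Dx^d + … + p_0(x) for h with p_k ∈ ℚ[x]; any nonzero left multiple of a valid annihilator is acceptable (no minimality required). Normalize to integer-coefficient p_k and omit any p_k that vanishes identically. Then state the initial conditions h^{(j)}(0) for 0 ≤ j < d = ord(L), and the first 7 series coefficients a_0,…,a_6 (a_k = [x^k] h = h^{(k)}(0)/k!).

L = 64 + 20·Dx^2 + Dx^4  (order 4).
h: a_k = 4, -6, -32, 4, 128/3, -4/5, -1024/45, …
ICs: h(0) = 4, h′(0) = -6, h′′(0) = -64, h′′′(0) = 24.

f: a_k = 4, 0, -32, 0, 128/3, 0, -1024/45, …
g: a_k = 0, -6, 0, 4, 0, -4/5, 0, …
f+g: L₀ = lclm(L_f,L_g), ord ≤ 2+2.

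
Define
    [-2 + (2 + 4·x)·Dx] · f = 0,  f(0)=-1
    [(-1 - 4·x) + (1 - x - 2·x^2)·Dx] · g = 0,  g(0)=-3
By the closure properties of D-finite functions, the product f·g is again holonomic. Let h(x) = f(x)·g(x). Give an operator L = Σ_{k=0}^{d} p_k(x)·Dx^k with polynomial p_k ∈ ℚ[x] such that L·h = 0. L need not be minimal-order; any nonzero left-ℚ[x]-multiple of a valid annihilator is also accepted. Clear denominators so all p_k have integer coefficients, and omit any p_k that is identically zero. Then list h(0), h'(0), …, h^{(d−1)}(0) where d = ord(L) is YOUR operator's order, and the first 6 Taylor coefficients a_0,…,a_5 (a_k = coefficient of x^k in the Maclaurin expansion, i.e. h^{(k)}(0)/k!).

L = (2 + 5·x + 6·x^2) + (-1 - x + 4·x^2 + 4·x^3)·Dx  (order 1).
h: a_k = 3, 6, 21/2, 24, 345/8, 375/4, …
ICs: h(0) = 3.

f: a_k = -1, -1, 1/2, -1/2, 5/8, -7/8, …
g: a_k = -3, -3, -9, -15, -33, -63, …
L₀ := L_f ⊗_s L_g (sym. prod.), ord ≤ 1.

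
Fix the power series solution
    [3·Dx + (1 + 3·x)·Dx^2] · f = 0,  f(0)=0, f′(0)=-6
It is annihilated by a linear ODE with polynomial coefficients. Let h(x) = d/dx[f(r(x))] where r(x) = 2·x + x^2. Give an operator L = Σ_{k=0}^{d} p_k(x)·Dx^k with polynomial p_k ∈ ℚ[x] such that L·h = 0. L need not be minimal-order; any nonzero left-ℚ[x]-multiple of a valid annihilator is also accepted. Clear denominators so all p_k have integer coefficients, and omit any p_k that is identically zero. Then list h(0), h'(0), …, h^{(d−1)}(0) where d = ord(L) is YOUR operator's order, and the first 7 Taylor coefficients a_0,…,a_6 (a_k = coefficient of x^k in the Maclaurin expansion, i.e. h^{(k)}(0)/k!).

L = (5 + 6·x + 3·x^2) + (1 + 7·x + 9·x^2 + 3·x^3)·Dx  (order 1).
h: a_k = -12, 60, -324, 1764, -9612, 52380, -285444, …
ICs: h(0) = -12.

f: a_k = 0, -6, 9, -18, 81/2, -486/5, 243, …
f∘r: x↦r, Dx↦Dx/r' in L_f ⇒ L₀.
Differentiate: ansatz ord ≤ ord L₀ ⇒ L.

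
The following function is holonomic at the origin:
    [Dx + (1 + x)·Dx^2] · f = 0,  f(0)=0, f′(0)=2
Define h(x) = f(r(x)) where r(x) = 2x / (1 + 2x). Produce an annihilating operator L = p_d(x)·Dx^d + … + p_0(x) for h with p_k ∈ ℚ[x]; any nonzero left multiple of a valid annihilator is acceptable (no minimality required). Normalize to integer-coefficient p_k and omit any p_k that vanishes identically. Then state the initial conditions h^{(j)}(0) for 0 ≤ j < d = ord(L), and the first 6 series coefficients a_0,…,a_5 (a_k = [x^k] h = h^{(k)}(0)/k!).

f: a_k = 0, 2, -1, 2/3, -1/2, 2/5, …
L₀ from L_f via x↦r, Dx↦r'^{-1}Dx.
L = (6 + 16·x)·Dx + (1 + 6·x + 8·x^2)·Dx^2  (order 2).
h: a_k = 0, 4, -12, 112/3, -120, 1984/5, …
ICs: h(0) = 0, h′(0) = 4.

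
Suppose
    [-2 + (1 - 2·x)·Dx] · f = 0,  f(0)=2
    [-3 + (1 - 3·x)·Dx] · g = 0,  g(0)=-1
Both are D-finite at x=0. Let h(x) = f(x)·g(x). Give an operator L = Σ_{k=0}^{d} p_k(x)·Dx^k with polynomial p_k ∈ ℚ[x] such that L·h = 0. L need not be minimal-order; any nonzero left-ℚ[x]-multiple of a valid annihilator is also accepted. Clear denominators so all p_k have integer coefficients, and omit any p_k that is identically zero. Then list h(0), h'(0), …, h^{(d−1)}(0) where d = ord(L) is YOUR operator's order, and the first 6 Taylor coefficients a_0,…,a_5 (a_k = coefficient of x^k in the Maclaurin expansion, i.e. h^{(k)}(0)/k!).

L = (-5 + 12·x) + (1 - 5·x + 6·x^2)·Dx  (order 1).
h: a_k = -2, -10, -38, -130, -422, -1330, …
ICs: h(0) = -2.

f: a_k = 2, 4, 8, 16, 32, 64, …
g: a_k = -1, -3, -9, -27, -81, -243, …
L₀ := L_f ⊗_s L_g (sym. prod.), ord ≤ 1.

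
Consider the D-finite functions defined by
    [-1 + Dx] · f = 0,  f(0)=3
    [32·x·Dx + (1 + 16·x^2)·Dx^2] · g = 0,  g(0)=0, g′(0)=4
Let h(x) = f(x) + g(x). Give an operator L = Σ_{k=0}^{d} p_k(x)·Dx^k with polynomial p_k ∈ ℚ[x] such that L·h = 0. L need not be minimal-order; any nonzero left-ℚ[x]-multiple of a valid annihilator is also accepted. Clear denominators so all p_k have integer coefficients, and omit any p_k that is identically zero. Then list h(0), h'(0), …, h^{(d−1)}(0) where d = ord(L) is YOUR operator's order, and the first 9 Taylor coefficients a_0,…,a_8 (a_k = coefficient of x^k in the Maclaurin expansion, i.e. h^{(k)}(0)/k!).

L = (32 - 32·x - 1536·x^2 - 512·x^3)·Dx + (-33 + 1504·x^2 - 256·x^4)·Dx^2 + (1 + 32·x + 32·x^2 + 512·x^3 + 256·x^4)·Dx^3  (order 3).
h: a_k = 3, 7, 3/2, -125/6, 1/8, 8193/40, 1/240, -561737/240, 1/13440, …
ICs: h(0) = 3, h′(0) = 7, h′′(0) = 3.

f: a_k = 3, 3, 3/2, 1/2, 1/8, 1/40, 1/240, 1/1680, 1/13440, …
g: a_k = 0, 4, 0, -64/3, 0, 1024/5, 0, -16384/7, 0, …
h₀=f+g: left-lcm gives L₀, ord ≤ 3.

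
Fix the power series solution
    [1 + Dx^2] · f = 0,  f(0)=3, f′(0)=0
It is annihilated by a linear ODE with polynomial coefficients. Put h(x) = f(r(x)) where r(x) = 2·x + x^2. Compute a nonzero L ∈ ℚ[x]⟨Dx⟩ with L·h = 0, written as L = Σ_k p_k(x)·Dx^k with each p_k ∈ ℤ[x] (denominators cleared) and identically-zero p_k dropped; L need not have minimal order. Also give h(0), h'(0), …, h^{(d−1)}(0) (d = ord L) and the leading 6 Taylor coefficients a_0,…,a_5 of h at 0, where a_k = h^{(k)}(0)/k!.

L = (4 + 12·x + 12·x^2 + 4·x^3) - Dx + (1 + x)·Dx^2  (order 2).
h: a_k = 3, 0, -6, -6, 1/2, 4, …
ICs: h(0) = 3, h′(0) = 0.

f: a_k = 3, 0, -3/2, 0, 1/8, 0, …
Substitute x→r, Dx→(1/r')Dx; clear ⇒ L₀.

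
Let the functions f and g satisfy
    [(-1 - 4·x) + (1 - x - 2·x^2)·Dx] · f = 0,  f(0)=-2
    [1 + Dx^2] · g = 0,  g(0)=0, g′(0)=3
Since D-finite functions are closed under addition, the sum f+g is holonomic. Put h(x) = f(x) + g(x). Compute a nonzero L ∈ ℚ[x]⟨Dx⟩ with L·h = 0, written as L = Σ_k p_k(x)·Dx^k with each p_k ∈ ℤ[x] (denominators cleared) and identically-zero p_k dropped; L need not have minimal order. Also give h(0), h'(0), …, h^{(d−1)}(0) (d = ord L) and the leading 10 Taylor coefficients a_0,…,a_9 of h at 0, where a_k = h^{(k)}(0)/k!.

L = (31 + 146·x + 133·x^2 + 184·x^3 + 20·x^4 + 16·x^5) + (-7 - 3·x + 3·x^2 + 37·x^3 + 42·x^4 + 12·x^5 + 8·x^6)·Dx + (31 + 146·x + 133·x^2 + 184·x^3 + 20·x^4 + 16·x^5)·Dx^2 + (-7 - 3·x + 3·x^2 + 37·x^3 + 42·x^4 + 12·x^5 + 8·x^6)·Dx^3  (order 3).
h: a_k = -2, 1, -6, -21/2, -22, -1679/40, -86, -285601/1680, -342, -82494719/120960, …
ICs: h(0) = -2, h′(0) = 1, h′′(0) = -12.

f: a_k = -2, -2, -6, -10, -22, -42, -86, -170, -342, -682, …
g: a_k = 0, 3, 0, -1/2, 0, 1/40, 0, -1/1680, 0, 1/120960, …
L₀ := lclm(L_f,L_g); ord L₀ ≤ 1+2.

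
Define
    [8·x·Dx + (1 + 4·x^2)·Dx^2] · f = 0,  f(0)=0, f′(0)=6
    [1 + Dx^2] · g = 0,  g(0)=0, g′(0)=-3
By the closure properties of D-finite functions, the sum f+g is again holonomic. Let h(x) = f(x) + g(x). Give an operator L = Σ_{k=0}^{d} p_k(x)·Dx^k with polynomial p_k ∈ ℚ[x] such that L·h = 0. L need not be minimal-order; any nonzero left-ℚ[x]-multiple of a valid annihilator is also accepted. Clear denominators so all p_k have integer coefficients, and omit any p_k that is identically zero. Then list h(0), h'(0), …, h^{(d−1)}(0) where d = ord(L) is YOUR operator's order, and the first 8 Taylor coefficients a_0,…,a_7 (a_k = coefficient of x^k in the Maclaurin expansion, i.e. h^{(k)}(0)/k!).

L = (-376·x + 1600·x^3 + 128·x^5)·Dx + (-7 + 76·x^2 + 432·x^4 + 64·x^6)·Dx^2 + (-376·x + 1600·x^3 + 128·x^5)·Dx^3 + (-7 + 76·x^2 + 432·x^4 + 64·x^6)·Dx^4  (order 4).
h: a_k = 0, 3, 0, -15/2, 0, 767/40, 0, -92159/1680, …
ICs: h(0) = 0, h′(0) = 3, h′′(0) = 0, h′′′(0) = -45.

f: a_k = 0, 6, 0, -8, 0, 96/5, 0, -384/7, …
g: a_k = 0, -3, 0, 1/2, 0, -1/40, 0, 1/1680, …
Weyl lclm of L_f,L_g ⇒ L₀ (ord ≤ 4).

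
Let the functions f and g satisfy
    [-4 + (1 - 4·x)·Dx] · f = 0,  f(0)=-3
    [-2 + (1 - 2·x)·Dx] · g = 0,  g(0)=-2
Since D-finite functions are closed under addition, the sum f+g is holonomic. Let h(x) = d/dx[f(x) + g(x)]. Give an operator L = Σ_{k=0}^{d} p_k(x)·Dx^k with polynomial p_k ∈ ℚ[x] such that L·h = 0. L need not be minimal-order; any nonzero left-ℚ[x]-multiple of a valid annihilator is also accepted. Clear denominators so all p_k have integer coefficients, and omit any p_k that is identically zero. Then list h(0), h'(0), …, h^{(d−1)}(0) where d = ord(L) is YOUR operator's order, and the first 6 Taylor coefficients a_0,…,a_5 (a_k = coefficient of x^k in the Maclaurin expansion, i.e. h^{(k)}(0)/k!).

L = 48 + (-18 + 48·x)·Dx + (1 - 6·x + 8·x^2)·Dx^2  (order 2).
h: a_k = -16, -112, -624, -3200, -15680, -74496, …
ICs: h(0) = -16, h′(0) = -112.

f: a_k = -3, -12, -48, -192, -768, -3072, …
g: a_k = -2, -4, -8, -16, -32, -64, …
Weyl lclm of L_f,L_g ⇒ L₀ (ord ≤ 2).
h₀' ⇒ L via d/dx closure of L₀.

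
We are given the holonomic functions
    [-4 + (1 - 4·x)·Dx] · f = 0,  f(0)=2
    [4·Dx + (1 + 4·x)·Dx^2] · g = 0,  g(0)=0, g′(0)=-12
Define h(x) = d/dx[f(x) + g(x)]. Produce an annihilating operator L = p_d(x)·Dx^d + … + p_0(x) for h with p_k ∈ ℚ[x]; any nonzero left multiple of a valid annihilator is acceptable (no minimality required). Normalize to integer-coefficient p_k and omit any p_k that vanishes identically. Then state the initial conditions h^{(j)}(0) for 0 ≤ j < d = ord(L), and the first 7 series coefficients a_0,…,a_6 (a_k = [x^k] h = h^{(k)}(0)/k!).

f: a_k = 2, 8, 32, 128, 512, 2048, 8192, …
g: a_k = 0, -12, 24, -64, 192, -3072/5, 2048, …
L₀ := lclm(L_f,L_g); ord L₀ ≤ 1+2.
h=h₀': d/dx-closure on L₀ ⇒ L.
L = (160 + 128·x) + (16 + 256·x + 256·x^2)·Dx + (-3 - 4·x + 48·x^2 + 64·x^3)·Dx^2  (order 2).
h: a_k = -4, 112, 192, 2816, 7168, 61440, 180224, …
ICs: h(0) = -4, h′(0) = 112.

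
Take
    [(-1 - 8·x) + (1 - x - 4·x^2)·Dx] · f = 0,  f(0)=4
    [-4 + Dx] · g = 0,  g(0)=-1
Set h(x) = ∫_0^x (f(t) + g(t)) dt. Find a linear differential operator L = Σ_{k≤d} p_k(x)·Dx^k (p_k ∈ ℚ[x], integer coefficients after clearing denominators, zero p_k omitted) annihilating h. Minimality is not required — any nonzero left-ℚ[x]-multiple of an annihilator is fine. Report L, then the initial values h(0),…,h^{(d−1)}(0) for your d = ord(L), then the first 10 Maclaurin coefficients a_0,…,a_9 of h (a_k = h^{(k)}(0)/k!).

f: a_k = 4, 4, 20, 36, 116, 260, 724, 1764, 4660, 11716, …
g: a_k = -1, -4, -8, -32/3, -32/3, -128/15, -256/45, -1024/315, -512/315, -2048/2835, …
Weyl lclm of L_f,L_g ⇒ L₀ (ord ≤ 2).
h=∫h₀ ⇒ L = L₀·Dx.
L = (-24 + 16·x - 576·x^2 - 512·x^3)·Dx + (-6 + 56·x + 208·x^2 - 128·x^3 - 256·x^4)·Dx^2 + (3 - 15·x - 16·x^2 + 64·x^3 + 64·x^4)·Dx^3  (order 3).
h: a_k = 0, 3, 0, 4, 19/3, 316/15, 1886/45, 32324/315, 138659/630, 1467388/2835, …
ICs: h(0) = 0, h′(0) = 3, h′′(0) = 0.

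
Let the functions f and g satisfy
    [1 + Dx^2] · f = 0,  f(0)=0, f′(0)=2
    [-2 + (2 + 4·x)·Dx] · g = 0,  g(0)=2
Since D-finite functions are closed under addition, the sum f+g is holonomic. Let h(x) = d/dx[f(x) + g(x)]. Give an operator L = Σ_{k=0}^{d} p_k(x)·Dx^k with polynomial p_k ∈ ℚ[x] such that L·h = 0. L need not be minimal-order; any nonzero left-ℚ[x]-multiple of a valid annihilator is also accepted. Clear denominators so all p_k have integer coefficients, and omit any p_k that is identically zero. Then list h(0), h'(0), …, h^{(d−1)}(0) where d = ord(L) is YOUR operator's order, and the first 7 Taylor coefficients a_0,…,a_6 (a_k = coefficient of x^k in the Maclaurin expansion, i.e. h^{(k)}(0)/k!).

f: a_k = 0, 2, 0, -1/3, 0, 1/60, 0, …
g: a_k = 2, 2, -1, 1, -5/4, 7/4, -21/8, …
h₀=f+g: left-lcm gives L₀, ord ≤ 3.
h=h₀': d/dx-closure on L₀ ⇒ L.
L = (-4 - x - x^2) + (-1 - 3·x - 3·x^2 - 2·x^3)·Dx + (-4 - x - x^2)·Dx^2 + (-1 - 3·x - 3·x^2 - 2·x^3)·Dx^3  (order 3).
h: a_k = 4, -2, 2, -5, 53/6, -63/4, 5197/180, …
ICs: h(0) = 4, h′(0) = -2, h′′(0) = 4.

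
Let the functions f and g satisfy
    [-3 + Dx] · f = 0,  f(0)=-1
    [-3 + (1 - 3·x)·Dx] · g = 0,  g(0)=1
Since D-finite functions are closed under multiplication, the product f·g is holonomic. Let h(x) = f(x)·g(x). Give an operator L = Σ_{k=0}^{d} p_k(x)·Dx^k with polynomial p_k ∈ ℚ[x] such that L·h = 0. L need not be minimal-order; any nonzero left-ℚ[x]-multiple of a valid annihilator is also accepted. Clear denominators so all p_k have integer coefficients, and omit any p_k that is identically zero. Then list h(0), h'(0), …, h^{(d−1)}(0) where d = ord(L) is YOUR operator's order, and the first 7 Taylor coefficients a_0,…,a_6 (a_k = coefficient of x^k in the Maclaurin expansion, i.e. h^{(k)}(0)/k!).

f: a_k = -1, -3, -9/2, -9/2, -27/8, -81/40, -81/80, …
g: a_k = 1, 3, 9, 27, 81, 243, 729, …
h₀=f·g: eliminate ⇒ L₀, order ≤ 1·1.
L = (6 - 9·x) + (-1 + 3·x)·Dx  (order 1).
h: a_k = -1, -6, -45/2, -72, -1755/8, -13203/20, -158517/80, …
ICs: h(0) = -1.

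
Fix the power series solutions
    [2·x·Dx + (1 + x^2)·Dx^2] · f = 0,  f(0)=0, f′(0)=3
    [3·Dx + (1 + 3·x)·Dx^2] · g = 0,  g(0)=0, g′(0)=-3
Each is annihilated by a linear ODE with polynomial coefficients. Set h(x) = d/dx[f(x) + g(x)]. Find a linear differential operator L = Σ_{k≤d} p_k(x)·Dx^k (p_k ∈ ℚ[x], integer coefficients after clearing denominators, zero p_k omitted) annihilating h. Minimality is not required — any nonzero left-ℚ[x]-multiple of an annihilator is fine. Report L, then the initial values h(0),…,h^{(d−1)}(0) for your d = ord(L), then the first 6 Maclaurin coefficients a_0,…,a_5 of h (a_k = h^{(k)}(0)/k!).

L = (-6 - 54·x + 18·x^2 + 18·x^3) + (-20 - 12·x - 48·x^2 + 36·x^3 + 36·x^4)·Dx + (-3 - 7·x + 6·x^2 + 2·x^3 + 9·x^4 + 9·x^5)·Dx^2  (order 2).
h: a_k = 0, 9, -30, 81, -240, 729, …
ICs: h(0) = 0, h′(0) = 9.

f: a_k = 0, 3, 0, -1, 0, 3/5, …
g: a_k = 0, -3, 9/2, -9, 81/4, -243/5, …
Sum ⇒ L₀ = lclm(L_f,L_g) in ℚ(x)⟨Dx⟩.
h₀' ⇒ L via d/dx closure of L₀.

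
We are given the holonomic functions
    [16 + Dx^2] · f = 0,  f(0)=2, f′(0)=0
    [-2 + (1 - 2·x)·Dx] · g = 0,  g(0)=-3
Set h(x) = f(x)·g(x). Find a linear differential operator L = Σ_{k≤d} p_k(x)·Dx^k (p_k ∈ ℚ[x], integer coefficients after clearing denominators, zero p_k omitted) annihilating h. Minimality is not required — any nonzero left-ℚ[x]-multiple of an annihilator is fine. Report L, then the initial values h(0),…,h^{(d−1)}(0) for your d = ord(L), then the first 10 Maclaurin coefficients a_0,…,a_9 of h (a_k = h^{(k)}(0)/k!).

f: a_k = 2, 0, -16, 0, 64/3, 0, -512/45, 0, 1024/315, 0, …
g: a_k = -3, -6, -12, -24, -48, -96, -192, -384, -768, -1536, …
f·g: L₀ = L_f ⊗_s L_g, ord ≤ 2·1.
L = (-16 + 32·x) + 4·Dx + (-1 + 2·x)·Dx^2  (order 2).
h: a_k = -6, -12, 24, 48, 32, 64, 2432/15, 4864/15, 67072/105, 134144/105, …
ICs: h(0) = -6, h′(0) = -12.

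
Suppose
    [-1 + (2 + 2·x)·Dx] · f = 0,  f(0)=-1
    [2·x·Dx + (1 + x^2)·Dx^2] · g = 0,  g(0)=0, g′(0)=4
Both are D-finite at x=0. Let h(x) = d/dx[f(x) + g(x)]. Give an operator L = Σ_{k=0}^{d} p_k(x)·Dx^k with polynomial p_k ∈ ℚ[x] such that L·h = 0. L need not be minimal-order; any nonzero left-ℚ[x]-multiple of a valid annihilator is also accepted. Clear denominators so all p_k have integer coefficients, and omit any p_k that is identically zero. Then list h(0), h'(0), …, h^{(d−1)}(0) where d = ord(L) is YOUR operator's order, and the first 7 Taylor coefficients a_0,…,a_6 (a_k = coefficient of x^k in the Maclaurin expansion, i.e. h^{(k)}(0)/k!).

f: a_k = -1, -1/2, 1/8, -1/16, 5/128, -7/256, 21/1024, …
g: a_k = 0, 4, 0, -4/3, 0, 4/5, 0, …
Weyl lclm of L_f,L_g ⇒ L₀ (ord ≤ 3).
Differentiate: ansatz ord ≤ ord L₀ ⇒ L.
L = (-4 - 10·x + 12·x^2 + 6·x^3) + (-11 - 16·x + 10·x^2 + 48·x^3 + 21·x^4)·Dx + (-2 + 6·x + 12·x^2 + 12·x^3 + 14·x^4 + 6·x^5)·Dx^2  (order 2).
h: a_k = 7/2, 1/4, -67/16, 5/32, 989/256, 63/512, -8423/2048, …
ICs: h(0) = 7/2, h′(0) = 1/4.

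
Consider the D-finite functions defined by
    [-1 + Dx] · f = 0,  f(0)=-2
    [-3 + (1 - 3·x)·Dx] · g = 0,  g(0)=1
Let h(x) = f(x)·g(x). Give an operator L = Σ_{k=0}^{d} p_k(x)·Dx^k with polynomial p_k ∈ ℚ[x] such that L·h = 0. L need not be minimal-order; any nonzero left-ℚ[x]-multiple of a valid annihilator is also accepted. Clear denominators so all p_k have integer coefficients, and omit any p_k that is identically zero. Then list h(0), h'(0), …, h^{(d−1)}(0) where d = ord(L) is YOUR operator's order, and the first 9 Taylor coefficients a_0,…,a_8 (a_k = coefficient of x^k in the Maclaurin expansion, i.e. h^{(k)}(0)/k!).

L = (4 - 3·x) + (-1 + 3·x)·Dx  (order 1).
h: a_k = -2, -8, -25, -226/3, -2713/12, -10174/15, -732529/360, -1538311/252, -369194641/20160, …
ICs: h(0) = -2.

f: a_k = -2, -2, -1, -1/3, -1/12, -1/60, -1/360, -1/2520, -1/20160, …
g: a_k = 1, 3, 9, 27, 81, 243, 729, 2187, 6561, …
Sym-product of L_f,L_g gives L₀ (≤ ord 1).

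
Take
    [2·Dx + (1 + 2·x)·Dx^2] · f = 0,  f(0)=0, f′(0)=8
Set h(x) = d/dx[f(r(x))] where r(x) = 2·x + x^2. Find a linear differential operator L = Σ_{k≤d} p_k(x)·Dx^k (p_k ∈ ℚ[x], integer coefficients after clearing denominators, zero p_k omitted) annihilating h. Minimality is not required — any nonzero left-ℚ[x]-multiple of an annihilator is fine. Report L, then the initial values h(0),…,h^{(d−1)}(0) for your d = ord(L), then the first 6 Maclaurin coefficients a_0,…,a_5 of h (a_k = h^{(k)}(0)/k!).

f: a_k = 0, 8, -8, 32/3, -16, 128/5, …
Change of var in L_f (x↦r) gives L₀.
h=h₀': d/dx-closure on L₀ ⇒ L.
L = (3 + 4·x + 2·x^2) + (1 + 5·x + 6·x^2 + 2·x^3)·Dx  (order 1).
h: a_k = 16, -48, 160, -544, 1856, -6336, …
ICs: h(0) = 16.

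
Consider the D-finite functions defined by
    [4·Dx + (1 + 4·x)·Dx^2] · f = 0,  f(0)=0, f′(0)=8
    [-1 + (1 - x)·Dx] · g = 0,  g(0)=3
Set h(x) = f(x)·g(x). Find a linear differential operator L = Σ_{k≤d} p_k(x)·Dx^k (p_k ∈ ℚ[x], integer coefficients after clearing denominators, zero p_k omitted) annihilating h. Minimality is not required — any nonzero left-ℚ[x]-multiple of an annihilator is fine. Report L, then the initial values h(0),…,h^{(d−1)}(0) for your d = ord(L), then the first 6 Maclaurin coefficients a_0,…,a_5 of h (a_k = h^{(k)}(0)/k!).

L = 4 + (-2 + 12·x)·Dx + (-1 - 3·x + 4·x^2)·Dx^2  (order 2).
h: a_k = 0, 24, -24, 104, -280, 4744/5, …
ICs: h(0) = 0, h′(0) = 24.

f: a_k = 0, 8, -16, 128/3, -128, 2048/5, …
g: a_k = 3, 3, 3, 3, 3, 3, …
f·g: L₀ = L_f ⊗_s L_g, ord ≤ 2·1.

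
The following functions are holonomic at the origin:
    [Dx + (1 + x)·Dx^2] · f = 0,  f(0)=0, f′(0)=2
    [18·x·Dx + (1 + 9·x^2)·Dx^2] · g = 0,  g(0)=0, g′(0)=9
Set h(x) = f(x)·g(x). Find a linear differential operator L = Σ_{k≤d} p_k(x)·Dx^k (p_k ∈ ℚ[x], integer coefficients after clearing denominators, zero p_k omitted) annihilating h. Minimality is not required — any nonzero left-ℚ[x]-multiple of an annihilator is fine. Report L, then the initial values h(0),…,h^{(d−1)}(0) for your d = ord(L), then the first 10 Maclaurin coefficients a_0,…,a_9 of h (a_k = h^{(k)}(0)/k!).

f: a_k = 0, 2, -1, 2/3, -1/2, 2/5, -1/3, 2/7, -1/4, 2/9, …
g: a_k = 0, 9, 0, -27, 0, 729/5, 0, -6561/7, 0, 6561, …
L₀ := L_f ⊗_s L_g (sym. prod.), ord ≤ 4.
L = (1368 + 2700·x + 37584·x^2 + 95580·x^3 + 87480·x^4 + 37908·x^5 + 26244·x^7)·Dx + (1298 + 9180·x + 54612·x^2 + 194724·x^3 + 324000·x^4 + 271188·x^5 + 102060·x^6 + 78732·x^7 + 91854·x^8)·Dx^2 + (76 + 2848·x + 12096·x^2 + 43992·x^3 + 117288·x^4 + 173016·x^5 + 139968·x^6 + 75816·x^7 + 78732·x^8 + 52488·x^9)·Dx^3 + (37 + 146·x + 901·x^2 + 2808·x^3 + 7362·x^4 + 15228·x^5 + 21546·x^6 + 17496·x^7 + 12393·x^8 + 13122·x^9 + 6561·x^10)·Dx^4  (order 4).
h: a_k = 0, 0, 18, -9, -48, 45/2, 1386/5, -1353/10, -8928/5, 121959/140, …
ICs: h(0) = 0, h′(0) = 0, h′′(0) = 36, h′′′(0) = -54.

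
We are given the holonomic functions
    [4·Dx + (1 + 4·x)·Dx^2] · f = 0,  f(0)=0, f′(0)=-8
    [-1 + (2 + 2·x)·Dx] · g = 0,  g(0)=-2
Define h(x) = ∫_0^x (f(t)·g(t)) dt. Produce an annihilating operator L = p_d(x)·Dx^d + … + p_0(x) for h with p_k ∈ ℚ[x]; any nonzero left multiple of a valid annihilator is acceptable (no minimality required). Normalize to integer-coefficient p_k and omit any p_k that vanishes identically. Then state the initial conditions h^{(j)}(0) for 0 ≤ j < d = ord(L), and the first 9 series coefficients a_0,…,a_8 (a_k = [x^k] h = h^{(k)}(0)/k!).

f: a_k = 0, -8, 16, -128/3, 128, -2048/5, 4096/3, -32768/7, 16384, …
g: a_k = -2, -1, 1/4, -1/8, 5/64, -7/128, 21/512, -33/1024, 429/16384, …
Product ⇒ symmetric product L₀, ord ≤ 2.
Integrate: L := L₀·Dx.
L = (-5 + 4·x)·Dx + (12 + 12·x)·Dx^2 + (4 + 24·x + 36·x^2 + 16·x^3)·Dx^3  (order 3).
h: a_k = 0, 0, 8, -8, 101/6, -125/3, 81349/720, -547691/1680, 52913387/53760, …
ICs: h(0) = 0, h′(0) = 0, h′′(0) = 16.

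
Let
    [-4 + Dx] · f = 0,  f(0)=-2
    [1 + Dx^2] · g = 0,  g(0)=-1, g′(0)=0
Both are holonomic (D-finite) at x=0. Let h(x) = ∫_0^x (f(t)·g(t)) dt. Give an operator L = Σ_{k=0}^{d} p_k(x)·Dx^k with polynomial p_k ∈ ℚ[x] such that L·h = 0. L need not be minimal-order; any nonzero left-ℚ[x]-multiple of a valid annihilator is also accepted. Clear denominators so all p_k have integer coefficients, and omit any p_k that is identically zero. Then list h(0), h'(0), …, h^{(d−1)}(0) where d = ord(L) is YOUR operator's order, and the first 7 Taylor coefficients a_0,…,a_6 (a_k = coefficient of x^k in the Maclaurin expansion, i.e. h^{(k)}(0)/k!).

L = 17·Dx - 8·Dx^2 + Dx^3  (order 3).
h: a_k = 0, 2, 4, 5, 13/3, 161/60, 101/90, …
ICs: h(0) = 0, h′(0) = 2, h′′(0) = 8.

f: a_k = -2, -8, -16, -64/3, -64/3, -256/15, -512/45, …
g: a_k = -1, 0, 1/2, 0, -1/24, 0, 1/720, …
Product ⇒ symmetric product L₀, ord ≤ 2.
∫: right-multiply L₀ by Dx.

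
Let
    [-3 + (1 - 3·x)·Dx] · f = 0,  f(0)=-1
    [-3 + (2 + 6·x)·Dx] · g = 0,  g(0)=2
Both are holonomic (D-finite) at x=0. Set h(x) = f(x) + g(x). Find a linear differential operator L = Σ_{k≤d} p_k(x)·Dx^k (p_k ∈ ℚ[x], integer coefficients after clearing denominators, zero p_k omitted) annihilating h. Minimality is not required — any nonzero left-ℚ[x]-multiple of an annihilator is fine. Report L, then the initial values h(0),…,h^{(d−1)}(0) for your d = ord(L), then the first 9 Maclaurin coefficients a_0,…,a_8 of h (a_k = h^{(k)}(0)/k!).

f: a_k = -1, -3, -9, -27, -81, -243, -729, -2187, -6561, …
g: a_k = 2, 3, -9/4, 27/8, -405/64, 1701/128, -15309/512, 72171/1024, -2814669/16384, …
Sum ⇒ L₀ = lclm(L_f,L_g) in ℚ(x)⟨Dx⟩.
L = (-45 - 81·x) + (27 + 126·x + 243·x^2)·Dx + (-2 - 18·x + 18·x^2 + 162·x^3)·Dx^2  (order 2).
h: a_k = 1, 0, -45/4, -189/8, -5589/64, -29403/128, -388557/512, -2167317/1024, -110310093/16384, …
ICs: h(0) = 1, h′(0) = 0.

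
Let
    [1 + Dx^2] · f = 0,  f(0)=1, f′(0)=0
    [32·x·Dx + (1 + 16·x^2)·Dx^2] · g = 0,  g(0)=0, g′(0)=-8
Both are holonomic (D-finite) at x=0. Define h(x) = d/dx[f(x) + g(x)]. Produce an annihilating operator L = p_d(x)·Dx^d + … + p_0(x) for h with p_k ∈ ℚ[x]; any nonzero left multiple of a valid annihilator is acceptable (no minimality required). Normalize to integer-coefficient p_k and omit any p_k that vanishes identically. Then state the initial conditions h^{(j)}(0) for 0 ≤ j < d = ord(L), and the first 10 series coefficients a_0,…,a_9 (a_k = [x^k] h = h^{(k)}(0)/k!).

f: a_k = 1, 0, -1/2, 0, 1/24, 0, -1/720, 0, 1/40320, 0, …
g: a_k = 0, -8, 0, 128/3, 0, -2048/5, 0, 32768/7, 0, -524288/9, …
f+g: L₀ = lclm(L_f,L_g), ord ≤ 2+2.
h₀' ⇒ L via d/dx closure of L₀.
L = (-6112·x + 99328·x^3 + 8192·x^5) + (-31 + 1072·x^2 + 25344·x^4 + 4096·x^6)·Dx + (-6112·x + 99328·x^3 + 8192·x^5)·Dx^2 + (-31 + 1072·x^2 + 25344·x^4 + 4096·x^6)·Dx^3  (order 3).
h: a_k = -8, -1, 128, 1/6, -2048, -1/120, 32768, 1/5040, -524288, -1/362880, …
ICs: h(0) = -8, h′(0) = -1, h′′(0) = 256.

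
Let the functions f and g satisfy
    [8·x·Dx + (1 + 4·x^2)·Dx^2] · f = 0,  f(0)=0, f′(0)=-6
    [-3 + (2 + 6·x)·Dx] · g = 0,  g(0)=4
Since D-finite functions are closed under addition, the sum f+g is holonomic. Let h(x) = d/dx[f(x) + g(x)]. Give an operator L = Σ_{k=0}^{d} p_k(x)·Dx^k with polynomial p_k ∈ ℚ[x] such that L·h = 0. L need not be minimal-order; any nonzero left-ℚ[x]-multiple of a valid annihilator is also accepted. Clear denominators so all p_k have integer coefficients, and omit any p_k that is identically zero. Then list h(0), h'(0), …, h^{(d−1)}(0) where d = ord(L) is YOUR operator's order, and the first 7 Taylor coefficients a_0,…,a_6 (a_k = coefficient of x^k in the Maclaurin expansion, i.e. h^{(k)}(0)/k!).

f: a_k = 0, -6, 0, 8, 0, -96/5, 0, …
g: a_k = 4, 6, -9/2, 27/4, -405/32, 1701/64, -15309/256, …
Weyl lclm of L_f,L_g ⇒ L₀ (ord ≤ 3).
h₀' ⇒ L via d/dx closure of L₀.
L = (-48 - 360·x + 576·x^2 + 864·x^3) + (-59 - 192·x - 120·x^2 + 2304·x^3 + 3024·x^4)·Dx + (-6 + 14·x + 144·x^2 + 272·x^3 + 672·x^4 + 864·x^5)·Dx^2  (order 2).
h: a_k = 0, -9, 177/4, -405/8, 2361/64, -45927/128, 701805/512, …
ICs: h(0) = 0, h′(0) = -9.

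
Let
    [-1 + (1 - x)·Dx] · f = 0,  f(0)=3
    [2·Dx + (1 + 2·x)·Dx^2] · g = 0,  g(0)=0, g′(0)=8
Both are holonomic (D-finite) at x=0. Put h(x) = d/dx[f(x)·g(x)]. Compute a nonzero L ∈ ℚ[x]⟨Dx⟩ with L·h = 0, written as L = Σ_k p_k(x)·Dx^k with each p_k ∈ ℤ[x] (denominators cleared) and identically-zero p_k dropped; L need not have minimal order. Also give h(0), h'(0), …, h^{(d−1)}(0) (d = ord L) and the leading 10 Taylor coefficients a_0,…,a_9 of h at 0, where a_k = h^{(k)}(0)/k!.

L = 8 + (-1 + 10·x)·Dx + (-1 - x + 2·x^2)·Dx^2  (order 2).
h: a_k = 24, 0, 96, -64, 304, -2016/5, 5328/5, -64896/35, 142032/35, -163360/21, …
ICs: h(0) = 24, h′(0) = 0.

f: a_k = 3, 3, 3, 3, 3, 3, 3, 3, 3, 3, …
g: a_k = 0, 8, -8, 32/3, -16, 128/5, -128/3, 512/7, -128, 2048/9, …
L₀ := L_f ⊗_s L_g (sym. prod.), ord ≤ 2.
Derive L from L₀ (diff closure).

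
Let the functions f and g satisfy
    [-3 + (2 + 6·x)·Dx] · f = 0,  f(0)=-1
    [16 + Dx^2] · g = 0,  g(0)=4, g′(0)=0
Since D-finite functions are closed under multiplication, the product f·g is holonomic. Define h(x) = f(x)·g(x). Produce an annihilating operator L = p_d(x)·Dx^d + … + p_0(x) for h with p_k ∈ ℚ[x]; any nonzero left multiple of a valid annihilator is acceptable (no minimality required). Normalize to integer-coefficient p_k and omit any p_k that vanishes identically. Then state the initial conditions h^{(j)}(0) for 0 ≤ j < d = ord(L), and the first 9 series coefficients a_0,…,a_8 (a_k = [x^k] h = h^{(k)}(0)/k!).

f: a_k = -1, -3/2, 9/8, -27/16, 405/128, -1701/256, 15309/1024, -72171/2048, 2814669/32768, …
g: a_k = 4, 0, -32, 0, 128/3, 0, -1024/45, 0, 2048/315, …
Product ⇒ symmetric product L₀, ord ≤ 2.
L = (91 + 384·x + 576·x^2) + (-12 - 36·x)·Dx + (4 + 24·x + 36·x^2)·Dx^2  (order 2).
h: a_k = -4, -6, 73/2, 165/4, -6337/96, -2341/64, 337609/11520, 259579/7680, -82369729/2580480, …
ICs: h(0) = -4, h′(0) = -6.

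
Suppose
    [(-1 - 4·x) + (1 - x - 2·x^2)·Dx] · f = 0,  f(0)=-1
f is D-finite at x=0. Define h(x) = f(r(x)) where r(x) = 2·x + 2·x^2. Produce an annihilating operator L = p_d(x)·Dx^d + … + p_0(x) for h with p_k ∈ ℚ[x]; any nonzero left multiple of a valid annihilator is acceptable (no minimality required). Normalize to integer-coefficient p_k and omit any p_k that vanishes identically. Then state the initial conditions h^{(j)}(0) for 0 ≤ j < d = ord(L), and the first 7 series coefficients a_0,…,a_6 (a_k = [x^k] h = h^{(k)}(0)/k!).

f: a_k = -1, -1, -3, -5, -11, -21, -43, …
Substitute x→r, Dx→(1/r')Dx; clear ⇒ L₀.
L = (2 + 20·x + 48·x^2 + 32·x^3) + (-1 + 2·x + 10·x^2 + 16·x^3 + 8·x^4)·Dx  (order 1).
h: a_k = -1, -2, -14, -64, -308, -1496, -7208, …
ICs: h(0) = -1.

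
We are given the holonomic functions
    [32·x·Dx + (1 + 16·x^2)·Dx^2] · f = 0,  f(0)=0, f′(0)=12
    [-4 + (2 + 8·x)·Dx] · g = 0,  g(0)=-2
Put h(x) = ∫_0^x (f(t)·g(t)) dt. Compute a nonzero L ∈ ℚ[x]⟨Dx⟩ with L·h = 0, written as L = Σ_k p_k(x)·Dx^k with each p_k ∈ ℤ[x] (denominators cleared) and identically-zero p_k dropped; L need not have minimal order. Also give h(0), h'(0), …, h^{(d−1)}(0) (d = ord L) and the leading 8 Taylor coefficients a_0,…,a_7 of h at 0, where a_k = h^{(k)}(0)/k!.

L = (12 - 64·x - 64·x^2)·Dx + (-4 + 16·x + 192·x^2 + 256·x^3)·Dx^2 + (1 + 8·x + 32·x^2 + 128·x^3 + 256·x^4)·Dx^3  (order 3).
h: a_k = 0, 0, -12, -16, 44, 32, -3112/15, -13088/35, …
ICs: h(0) = 0, h′(0) = 0, h′′(0) = -24.

f: a_k = 0, 12, 0, -64, 0, 3072/5, 0, -49152/7, …
g: a_k = -2, -4, 4, -8, 20, -56, 168, -528, …
L₀ := L_f ⊗_s L_g (sym. prod.), ord ≤ 2.
∫: right-multiply L₀ by Dx.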